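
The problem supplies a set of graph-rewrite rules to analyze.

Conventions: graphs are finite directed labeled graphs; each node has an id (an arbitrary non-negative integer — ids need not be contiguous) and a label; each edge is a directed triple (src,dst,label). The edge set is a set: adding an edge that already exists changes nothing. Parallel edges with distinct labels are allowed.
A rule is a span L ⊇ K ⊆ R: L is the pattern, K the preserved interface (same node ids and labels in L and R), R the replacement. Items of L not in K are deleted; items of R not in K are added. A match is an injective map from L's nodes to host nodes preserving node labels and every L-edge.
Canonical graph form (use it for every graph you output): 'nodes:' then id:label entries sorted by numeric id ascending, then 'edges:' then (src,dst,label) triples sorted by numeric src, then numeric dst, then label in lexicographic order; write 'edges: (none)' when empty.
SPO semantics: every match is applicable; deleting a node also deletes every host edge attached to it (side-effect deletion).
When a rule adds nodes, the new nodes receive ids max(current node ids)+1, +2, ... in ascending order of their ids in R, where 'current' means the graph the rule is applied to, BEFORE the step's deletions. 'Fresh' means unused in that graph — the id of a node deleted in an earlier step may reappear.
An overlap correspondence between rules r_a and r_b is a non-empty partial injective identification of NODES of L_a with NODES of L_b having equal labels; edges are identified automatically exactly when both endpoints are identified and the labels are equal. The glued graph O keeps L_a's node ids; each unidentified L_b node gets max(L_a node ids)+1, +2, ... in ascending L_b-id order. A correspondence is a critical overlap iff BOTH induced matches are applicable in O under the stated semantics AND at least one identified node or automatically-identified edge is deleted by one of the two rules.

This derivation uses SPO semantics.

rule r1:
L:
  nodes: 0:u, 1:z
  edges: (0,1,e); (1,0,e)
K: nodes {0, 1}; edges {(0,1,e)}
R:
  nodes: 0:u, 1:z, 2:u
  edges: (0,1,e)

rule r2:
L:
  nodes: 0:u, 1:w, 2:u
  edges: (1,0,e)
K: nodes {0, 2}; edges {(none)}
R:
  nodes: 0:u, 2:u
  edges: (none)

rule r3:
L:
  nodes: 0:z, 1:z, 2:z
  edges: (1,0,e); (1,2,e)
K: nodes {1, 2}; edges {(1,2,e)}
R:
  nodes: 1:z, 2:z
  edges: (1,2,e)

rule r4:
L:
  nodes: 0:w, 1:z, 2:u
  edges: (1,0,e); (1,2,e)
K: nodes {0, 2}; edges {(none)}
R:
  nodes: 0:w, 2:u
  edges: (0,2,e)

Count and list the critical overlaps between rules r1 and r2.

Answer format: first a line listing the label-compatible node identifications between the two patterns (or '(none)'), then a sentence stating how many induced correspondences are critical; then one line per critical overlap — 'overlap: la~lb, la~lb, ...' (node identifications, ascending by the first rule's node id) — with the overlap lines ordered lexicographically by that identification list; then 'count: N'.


label-compatible node identifications between L(r1) and L(r2): 0~0, 0~2
0 of the induced correspondences are critical overlaps of r1 and r2.
count: 0


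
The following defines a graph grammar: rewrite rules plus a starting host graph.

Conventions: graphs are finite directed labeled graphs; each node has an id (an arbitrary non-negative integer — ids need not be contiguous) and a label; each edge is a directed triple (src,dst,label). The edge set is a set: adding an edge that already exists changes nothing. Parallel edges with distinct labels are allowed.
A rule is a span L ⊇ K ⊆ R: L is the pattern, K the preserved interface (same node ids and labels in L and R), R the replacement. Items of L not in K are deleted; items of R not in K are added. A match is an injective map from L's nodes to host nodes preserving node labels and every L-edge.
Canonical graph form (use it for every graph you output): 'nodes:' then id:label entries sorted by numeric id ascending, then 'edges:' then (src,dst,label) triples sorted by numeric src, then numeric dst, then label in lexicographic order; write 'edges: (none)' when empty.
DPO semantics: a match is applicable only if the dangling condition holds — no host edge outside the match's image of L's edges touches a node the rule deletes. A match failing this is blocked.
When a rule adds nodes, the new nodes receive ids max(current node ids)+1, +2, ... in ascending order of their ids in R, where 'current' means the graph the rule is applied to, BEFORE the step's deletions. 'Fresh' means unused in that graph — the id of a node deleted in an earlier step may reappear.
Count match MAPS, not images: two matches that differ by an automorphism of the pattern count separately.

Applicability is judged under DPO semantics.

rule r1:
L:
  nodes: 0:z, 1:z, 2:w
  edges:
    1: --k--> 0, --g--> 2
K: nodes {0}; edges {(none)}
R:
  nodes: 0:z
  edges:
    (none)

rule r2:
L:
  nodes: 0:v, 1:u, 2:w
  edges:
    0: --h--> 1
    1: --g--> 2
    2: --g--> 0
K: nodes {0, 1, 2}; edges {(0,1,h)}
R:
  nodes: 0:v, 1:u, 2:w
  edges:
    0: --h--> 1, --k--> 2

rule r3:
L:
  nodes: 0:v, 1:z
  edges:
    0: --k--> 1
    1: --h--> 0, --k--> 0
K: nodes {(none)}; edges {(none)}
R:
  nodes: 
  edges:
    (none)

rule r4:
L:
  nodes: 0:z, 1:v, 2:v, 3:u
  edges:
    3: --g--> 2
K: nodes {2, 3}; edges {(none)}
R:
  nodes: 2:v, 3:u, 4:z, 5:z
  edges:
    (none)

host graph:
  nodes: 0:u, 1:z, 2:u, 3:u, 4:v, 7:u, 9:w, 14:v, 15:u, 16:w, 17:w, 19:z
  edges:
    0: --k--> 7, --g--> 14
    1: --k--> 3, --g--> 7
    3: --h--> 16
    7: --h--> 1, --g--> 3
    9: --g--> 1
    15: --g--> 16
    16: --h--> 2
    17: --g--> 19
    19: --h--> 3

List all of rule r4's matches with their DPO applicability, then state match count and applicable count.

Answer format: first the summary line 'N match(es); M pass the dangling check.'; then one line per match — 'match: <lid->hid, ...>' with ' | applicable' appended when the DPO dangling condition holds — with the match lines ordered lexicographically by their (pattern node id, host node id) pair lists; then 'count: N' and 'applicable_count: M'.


2 match(es); 0 pass the dangling check.
match: 0->1, 1->4, 2->14, 3->0
match: 0->19, 1->4, 2->14, 3->0
count: 2
applicable_count: 0


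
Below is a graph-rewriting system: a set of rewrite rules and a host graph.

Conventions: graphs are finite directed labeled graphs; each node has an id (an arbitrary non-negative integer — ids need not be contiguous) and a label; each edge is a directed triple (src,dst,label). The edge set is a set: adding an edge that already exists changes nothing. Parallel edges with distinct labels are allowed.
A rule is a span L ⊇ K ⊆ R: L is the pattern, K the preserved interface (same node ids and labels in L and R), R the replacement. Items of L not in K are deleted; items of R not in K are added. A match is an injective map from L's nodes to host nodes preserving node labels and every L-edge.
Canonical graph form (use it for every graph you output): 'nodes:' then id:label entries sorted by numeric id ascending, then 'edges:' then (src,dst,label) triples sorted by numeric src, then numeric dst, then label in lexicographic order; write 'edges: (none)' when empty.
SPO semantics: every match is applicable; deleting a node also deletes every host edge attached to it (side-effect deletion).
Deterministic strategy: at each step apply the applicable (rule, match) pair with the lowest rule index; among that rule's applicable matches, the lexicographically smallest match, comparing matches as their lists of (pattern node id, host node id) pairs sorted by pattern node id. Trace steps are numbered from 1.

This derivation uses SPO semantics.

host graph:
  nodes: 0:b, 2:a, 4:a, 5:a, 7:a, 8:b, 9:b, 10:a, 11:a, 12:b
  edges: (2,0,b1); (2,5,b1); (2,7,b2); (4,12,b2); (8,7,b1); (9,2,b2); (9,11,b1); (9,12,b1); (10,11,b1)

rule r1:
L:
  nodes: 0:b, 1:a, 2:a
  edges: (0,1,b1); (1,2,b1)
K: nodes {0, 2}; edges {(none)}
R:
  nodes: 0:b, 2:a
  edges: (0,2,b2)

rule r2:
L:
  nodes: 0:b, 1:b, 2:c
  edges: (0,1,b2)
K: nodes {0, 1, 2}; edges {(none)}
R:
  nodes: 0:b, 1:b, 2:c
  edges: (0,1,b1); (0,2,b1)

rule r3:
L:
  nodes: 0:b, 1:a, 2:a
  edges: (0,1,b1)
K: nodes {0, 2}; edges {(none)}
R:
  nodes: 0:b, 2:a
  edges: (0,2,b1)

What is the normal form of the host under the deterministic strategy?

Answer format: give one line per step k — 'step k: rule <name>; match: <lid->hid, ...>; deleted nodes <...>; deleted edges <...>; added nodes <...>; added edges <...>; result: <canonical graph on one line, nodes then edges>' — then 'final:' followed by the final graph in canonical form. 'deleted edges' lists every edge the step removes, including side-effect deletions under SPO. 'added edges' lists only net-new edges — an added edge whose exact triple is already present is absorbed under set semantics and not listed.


step 1: rule r3; match: 0->8, 1->7, 2->2; deleted nodes 7; deleted edges (2,7,b2); (8,7,b1); added nodes (none); added edges (8,2,b1); result: nodes: 0:b, 2:a, 4:a, 5:a, 8:b, 9:b, 10:a, 11:a, 12:b edges: (2,0,b1); (2,5,b1); (4,12,b2); (8,2,b1); (9,2,b2); (9,11,b1); (9,12,b1); (10,11,b1)
step 2: rule r1; match: 0->8, 1->2, 2->5; deleted nodes 2; deleted edges (2,0,b1); (2,5,b1); (8,2,b1); (9,2,b2); added nodes (none); added edges (8,5,b2); result: nodes: 0:b, 4:a, 5:a, 8:b, 9:b, 10:a, 11:a, 12:b edges: (4,12,b2); (8,5,b2); (9,11,b1); (9,12,b1); (10,11,b1)
step 3: rule r3; match: 0->9, 1->11, 2->4; deleted nodes 11; deleted edges (9,11,b1); (10,11,b1); added nodes (none); added edges (9,4,b1); result: nodes: 0:b, 4:a, 5:a, 8:b, 9:b, 10:a, 12:b edges: (4,12,b2); (8,5,b2); (9,4,b1); (9,12,b1)
step 4: rule r3; match: 0->9, 1->4, 2->5; deleted nodes 4; deleted edges (4,12,b2); (9,4,b1); added nodes (none); added edges (9,5,b1); result: nodes: 0:b, 5:a, 8:b, 9:b, 10:a, 12:b edges: (8,5,b2); (9,5,b1); (9,12,b1)
step 5: rule r3; match: 0->9, 1->5, 2->10; deleted nodes 5; deleted edges (8,5,b2); (9,5,b1); added nodes (none); added edges (9,10,b1); result: nodes: 0:b, 8:b, 9:b, 10:a, 12:b edges: (9,10,b1); (9,12,b1)
final:
nodes: 0:b, 8:b, 9:b, 10:a, 12:b
edges: (9,10,b1); (9,12,b1)


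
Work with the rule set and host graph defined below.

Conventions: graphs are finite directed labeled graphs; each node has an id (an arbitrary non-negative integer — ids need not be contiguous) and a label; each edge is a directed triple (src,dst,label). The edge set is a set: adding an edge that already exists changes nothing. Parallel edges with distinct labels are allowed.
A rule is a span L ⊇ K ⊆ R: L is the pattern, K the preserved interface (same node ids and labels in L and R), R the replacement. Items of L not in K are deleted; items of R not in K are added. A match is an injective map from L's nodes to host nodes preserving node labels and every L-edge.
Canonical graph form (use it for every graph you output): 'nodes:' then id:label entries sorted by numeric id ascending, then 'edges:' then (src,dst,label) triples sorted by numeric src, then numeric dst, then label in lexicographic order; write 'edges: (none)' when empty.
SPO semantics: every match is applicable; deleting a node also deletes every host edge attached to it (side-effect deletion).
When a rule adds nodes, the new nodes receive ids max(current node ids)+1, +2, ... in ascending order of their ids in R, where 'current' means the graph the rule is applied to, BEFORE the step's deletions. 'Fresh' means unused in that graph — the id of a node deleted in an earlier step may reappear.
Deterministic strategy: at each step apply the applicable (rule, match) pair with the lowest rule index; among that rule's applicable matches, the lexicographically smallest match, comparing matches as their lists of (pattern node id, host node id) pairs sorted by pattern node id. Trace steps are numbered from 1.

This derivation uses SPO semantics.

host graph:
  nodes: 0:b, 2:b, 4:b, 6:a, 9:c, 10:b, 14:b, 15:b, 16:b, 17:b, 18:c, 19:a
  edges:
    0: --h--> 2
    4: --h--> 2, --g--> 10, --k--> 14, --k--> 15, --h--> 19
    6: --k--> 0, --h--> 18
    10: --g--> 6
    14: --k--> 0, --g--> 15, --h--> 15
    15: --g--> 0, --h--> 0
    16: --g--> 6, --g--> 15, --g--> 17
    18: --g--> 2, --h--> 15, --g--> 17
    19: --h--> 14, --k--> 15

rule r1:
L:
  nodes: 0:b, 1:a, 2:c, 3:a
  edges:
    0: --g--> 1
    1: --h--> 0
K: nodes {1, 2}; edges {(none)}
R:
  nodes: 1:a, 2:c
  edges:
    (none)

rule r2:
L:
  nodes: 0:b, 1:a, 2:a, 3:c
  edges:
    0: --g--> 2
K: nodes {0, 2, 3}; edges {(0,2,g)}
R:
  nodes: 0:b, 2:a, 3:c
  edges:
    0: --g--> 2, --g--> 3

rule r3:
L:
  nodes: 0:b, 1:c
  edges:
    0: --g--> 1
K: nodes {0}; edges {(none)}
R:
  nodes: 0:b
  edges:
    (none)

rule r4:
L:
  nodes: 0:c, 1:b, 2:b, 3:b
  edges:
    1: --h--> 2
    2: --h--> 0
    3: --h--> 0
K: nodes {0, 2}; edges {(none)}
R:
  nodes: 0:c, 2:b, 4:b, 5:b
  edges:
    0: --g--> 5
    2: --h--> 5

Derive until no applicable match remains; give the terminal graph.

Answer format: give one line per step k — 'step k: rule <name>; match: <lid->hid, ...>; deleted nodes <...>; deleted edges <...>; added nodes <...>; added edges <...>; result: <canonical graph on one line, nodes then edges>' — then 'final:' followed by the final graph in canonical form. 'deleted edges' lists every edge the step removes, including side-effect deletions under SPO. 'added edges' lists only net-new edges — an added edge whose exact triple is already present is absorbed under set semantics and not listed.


step 1: rule r2; match: 0->10, 1->19, 2->6, 3->9; deleted nodes 19; deleted edges (4,19,h); (19,14,h); (19,15,k); added nodes (none); added edges (10,9,g); result: nodes: 0:b, 2:b, 4:b, 6:a, 9:c, 10:b, 14:b, 15:b, 16:b, 17:b, 18:c edges: (0,2,h); (4,2,h); (4,10,g); (4,14,k); (4,15,k); (6,0,k); (6,18,h); (10,6,g); (10,9,g); (14,0,k); (14,15,g); (14,15,h); (15,0,g); (15,0,h); (16,6,g); (16,15,g); (16,17,g); (18,2,g); (18,15,h); (18,17,g)
step 2: rule r3; match: 0->10, 1->9; deleted nodes 9; deleted edges (10,9,g); added nodes (none); added edges (none); result: nodes: 0:b, 2:b, 4:b, 6:a, 10:b, 14:b, 15:b, 16:b, 17:b, 18:c edges: (0,2,h); (4,2,h); (4,10,g); (4,14,k); (4,15,k); (6,0,k); (6,18,h); (10,6,g); (14,0,k); (14,15,g); (14,15,h); (15,0,g); (15,0,h); (16,6,g); (16,15,g); (16,17,g); (18,2,g); (18,15,h); (18,17,g)
final:
nodes: 0:b, 2:b, 4:b, 6:a, 10:b, 14:b, 15:b, 16:b, 17:b, 18:c
edges: (0,2,h); (4,2,h); (4,10,g); (4,14,k); (4,15,k); (6,0,k); (6,18,h); (10,6,g); (14,0,k); (14,15,g); (14,15,h); (15,0,g); (15,0,h); (16,6,g); (16,15,g); (16,17,g); (18,2,g); (18,15,h); (18,17,g)


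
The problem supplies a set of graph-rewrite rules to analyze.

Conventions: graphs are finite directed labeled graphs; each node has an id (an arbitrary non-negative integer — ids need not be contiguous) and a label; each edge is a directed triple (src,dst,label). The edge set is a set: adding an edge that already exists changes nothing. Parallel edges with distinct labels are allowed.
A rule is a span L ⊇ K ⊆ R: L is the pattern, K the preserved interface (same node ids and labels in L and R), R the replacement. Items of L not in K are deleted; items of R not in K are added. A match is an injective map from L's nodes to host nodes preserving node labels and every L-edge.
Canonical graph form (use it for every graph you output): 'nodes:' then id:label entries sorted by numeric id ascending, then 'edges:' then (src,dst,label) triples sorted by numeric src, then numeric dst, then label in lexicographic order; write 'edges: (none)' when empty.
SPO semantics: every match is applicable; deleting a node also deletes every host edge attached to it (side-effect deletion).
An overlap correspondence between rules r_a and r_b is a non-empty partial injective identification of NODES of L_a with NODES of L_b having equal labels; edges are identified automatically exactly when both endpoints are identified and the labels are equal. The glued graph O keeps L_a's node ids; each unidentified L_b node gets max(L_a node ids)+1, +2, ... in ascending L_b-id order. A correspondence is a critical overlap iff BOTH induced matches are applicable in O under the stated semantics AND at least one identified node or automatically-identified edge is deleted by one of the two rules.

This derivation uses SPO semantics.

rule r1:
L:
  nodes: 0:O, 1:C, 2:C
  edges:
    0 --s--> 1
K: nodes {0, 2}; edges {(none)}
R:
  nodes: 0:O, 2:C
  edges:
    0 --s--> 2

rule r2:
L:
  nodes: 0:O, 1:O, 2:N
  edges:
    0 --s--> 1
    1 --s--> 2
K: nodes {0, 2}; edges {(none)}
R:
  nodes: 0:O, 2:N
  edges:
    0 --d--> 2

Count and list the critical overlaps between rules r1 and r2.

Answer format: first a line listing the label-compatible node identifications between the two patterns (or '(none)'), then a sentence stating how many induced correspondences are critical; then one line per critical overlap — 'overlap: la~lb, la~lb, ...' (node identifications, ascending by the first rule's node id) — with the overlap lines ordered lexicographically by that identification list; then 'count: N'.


label-compatible node identifications between L(r1) and L(r2): 0~0, 0~1
1 of the induced correspondences is a critical overlap of r1 and r2.
overlap: 0~1
count: 1


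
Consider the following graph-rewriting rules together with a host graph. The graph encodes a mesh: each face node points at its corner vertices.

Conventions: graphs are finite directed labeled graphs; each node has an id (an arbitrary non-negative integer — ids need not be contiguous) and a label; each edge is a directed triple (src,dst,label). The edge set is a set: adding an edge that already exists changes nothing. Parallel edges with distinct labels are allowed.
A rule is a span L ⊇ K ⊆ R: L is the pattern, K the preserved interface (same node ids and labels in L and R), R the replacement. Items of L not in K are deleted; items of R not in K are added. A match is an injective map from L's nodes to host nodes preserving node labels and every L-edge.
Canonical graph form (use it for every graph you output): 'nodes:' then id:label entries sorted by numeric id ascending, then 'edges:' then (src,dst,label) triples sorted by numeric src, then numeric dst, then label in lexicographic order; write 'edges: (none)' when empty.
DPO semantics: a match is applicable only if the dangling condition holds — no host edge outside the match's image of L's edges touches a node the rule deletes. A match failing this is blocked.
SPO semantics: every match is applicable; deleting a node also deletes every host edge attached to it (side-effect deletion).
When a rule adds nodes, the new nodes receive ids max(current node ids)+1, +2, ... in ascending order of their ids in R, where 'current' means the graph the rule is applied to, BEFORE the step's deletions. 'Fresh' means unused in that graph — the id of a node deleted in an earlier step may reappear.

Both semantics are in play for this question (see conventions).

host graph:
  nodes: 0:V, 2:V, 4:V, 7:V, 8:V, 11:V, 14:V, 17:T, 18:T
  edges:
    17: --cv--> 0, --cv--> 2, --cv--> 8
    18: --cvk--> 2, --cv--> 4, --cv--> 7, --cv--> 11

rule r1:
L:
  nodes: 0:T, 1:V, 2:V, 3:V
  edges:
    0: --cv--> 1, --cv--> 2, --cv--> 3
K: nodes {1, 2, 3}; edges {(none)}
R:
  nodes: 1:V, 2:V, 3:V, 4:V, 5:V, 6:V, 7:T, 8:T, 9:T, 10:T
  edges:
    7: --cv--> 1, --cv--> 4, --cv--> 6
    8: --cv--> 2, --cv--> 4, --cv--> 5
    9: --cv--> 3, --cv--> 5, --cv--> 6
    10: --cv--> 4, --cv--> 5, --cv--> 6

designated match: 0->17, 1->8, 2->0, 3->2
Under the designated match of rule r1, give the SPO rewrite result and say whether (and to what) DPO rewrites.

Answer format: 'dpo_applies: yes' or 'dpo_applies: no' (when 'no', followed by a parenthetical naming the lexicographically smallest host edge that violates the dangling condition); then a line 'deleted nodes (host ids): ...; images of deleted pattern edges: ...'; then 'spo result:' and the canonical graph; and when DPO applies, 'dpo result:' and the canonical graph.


dpo_applies: yes
deleted nodes (host ids): 17; images of deleted pattern edges: (17,0,cv); (17,2,cv); (17,8,cv)
spo result:
nodes: 0:V, 2:V, 4:V, 7:V, 8:V, 11:V, 14:V, 18:T, 19:V, 20:V, 21:V, 22:T, 23:T, 24:T, 25:T
edges: (18,2,cvk); (18,4,cv); (18,7,cv); (18,11,cv); (22,8,cv); (22,19,cv); (22,21,cv); (23,0,cv); (23,19,cv); (23,20,cv); (24,2,cv); (24,20,cv); (24,21,cv); (25,19,cv); (25,20,cv); (25,21,cv)
dpo result:
nodes: 0:V, 2:V, 4:V, 7:V, 8:V, 11:V, 14:V, 18:T, 19:V, 20:V, 21:V, 22:T, 23:T, 24:T, 25:T
edges: (18,2,cvk); (18,4,cv); (18,7,cv); (18,11,cv); (22,8,cv); (22,19,cv); (22,21,cv); (23,0,cv); (23,19,cv); (23,20,cv); (24,2,cv); (24,20,cv); (24,21,cv); (25,19,cv); (25,20,cv); (25,21,cv)


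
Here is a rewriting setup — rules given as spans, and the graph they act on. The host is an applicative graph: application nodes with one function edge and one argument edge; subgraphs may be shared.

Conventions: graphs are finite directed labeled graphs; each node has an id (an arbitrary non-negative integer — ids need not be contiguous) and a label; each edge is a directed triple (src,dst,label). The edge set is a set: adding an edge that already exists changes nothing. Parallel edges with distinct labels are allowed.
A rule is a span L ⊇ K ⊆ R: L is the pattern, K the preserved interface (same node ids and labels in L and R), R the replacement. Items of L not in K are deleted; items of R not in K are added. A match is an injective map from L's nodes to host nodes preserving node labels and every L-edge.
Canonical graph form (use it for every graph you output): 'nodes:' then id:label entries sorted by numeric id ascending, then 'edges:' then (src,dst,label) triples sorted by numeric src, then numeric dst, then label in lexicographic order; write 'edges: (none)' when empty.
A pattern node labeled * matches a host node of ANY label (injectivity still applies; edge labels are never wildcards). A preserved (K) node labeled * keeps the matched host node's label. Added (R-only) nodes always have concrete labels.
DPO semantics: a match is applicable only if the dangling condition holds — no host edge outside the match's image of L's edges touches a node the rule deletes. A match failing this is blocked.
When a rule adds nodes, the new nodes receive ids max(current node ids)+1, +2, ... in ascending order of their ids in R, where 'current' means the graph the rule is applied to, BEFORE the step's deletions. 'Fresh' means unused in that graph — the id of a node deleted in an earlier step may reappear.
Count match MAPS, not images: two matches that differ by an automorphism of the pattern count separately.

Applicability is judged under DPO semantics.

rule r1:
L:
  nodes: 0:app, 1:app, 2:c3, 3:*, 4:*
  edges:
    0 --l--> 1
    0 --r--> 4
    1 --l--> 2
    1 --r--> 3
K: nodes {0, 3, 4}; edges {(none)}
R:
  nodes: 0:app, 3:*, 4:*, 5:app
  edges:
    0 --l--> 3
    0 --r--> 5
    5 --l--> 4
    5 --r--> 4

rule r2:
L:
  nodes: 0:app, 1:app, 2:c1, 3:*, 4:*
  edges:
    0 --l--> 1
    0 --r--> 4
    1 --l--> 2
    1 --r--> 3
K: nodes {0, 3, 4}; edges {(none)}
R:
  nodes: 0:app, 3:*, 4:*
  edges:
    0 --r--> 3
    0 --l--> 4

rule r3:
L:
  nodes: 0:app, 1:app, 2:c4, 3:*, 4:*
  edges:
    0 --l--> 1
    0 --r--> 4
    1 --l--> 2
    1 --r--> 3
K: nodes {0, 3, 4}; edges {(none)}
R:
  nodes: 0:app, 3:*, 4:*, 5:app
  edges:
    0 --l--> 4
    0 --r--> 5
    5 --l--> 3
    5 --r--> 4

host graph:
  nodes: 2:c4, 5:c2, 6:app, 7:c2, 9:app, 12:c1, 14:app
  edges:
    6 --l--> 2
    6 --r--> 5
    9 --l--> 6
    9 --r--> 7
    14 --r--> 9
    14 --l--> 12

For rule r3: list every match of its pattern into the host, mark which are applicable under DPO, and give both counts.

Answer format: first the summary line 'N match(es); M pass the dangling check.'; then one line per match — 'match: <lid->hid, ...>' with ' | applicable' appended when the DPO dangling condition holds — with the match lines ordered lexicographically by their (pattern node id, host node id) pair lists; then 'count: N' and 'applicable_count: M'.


1 match(es); 1 pass the dangling check.
match: 0->9, 1->6, 2->2, 3->5, 4->7 | applicable
count: 1
applicable_count: 1


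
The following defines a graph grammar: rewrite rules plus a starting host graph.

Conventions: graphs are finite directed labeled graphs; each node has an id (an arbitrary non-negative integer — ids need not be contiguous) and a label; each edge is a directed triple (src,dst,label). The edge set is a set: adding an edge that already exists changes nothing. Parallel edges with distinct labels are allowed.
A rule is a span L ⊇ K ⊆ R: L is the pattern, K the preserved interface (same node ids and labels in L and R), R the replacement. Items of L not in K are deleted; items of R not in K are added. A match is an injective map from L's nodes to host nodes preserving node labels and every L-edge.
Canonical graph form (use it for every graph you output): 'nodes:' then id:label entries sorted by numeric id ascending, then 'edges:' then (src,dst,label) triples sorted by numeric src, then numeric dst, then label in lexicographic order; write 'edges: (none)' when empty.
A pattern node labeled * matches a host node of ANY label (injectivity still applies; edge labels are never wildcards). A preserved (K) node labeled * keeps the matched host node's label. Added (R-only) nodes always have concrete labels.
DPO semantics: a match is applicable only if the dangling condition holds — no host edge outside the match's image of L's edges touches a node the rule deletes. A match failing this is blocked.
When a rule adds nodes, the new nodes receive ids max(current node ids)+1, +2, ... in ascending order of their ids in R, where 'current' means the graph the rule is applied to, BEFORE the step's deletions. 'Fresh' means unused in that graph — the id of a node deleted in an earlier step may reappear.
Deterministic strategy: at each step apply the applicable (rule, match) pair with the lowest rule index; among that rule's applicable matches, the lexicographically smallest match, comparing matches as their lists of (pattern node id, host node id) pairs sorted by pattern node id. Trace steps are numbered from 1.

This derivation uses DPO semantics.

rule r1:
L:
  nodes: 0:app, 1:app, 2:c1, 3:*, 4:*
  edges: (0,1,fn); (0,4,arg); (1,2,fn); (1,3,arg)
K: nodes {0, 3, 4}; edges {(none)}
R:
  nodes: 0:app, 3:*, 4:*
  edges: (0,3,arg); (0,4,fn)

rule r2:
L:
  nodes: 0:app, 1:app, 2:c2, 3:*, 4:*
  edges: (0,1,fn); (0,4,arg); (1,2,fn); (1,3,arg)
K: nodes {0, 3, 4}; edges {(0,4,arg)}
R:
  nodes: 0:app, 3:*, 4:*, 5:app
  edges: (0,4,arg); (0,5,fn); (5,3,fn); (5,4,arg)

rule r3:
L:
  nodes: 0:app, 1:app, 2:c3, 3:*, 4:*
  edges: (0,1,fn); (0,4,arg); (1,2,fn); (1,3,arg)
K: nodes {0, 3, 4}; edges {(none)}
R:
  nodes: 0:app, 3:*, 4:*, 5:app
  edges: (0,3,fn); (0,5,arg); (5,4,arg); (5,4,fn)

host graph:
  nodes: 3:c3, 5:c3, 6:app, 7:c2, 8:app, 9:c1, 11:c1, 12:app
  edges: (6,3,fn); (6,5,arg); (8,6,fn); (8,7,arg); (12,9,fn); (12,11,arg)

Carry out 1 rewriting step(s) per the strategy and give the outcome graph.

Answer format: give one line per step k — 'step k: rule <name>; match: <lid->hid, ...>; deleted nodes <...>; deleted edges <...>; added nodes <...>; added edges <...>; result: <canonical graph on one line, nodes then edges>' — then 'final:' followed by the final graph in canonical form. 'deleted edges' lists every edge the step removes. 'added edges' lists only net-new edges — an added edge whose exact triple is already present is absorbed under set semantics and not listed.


step 1: rule r3; match: 0->8, 1->6, 2->3, 3->5, 4->7; deleted nodes 3, 6; deleted edges (6,3,fn); (6,5,arg); (8,6,fn); (8,7,arg); added nodes 13; added edges (8,5,fn); (8,13,arg); (13,7,arg); (13,7,fn); result: nodes: 5:c3, 7:c2, 8:app, 9:c1, 11:c1, 12:app, 13:app edges: (8,5,fn); (8,13,arg); (12,9,fn); (12,11,arg); (13,7,arg); (13,7,fn)
final:
nodes: 5:c3, 7:c2, 8:app, 9:c1, 11:c1, 12:app, 13:app
edges: (8,5,fn); (8,13,arg); (12,9,fn); (12,11,arg); (13,7,arg); (13,7,fn)


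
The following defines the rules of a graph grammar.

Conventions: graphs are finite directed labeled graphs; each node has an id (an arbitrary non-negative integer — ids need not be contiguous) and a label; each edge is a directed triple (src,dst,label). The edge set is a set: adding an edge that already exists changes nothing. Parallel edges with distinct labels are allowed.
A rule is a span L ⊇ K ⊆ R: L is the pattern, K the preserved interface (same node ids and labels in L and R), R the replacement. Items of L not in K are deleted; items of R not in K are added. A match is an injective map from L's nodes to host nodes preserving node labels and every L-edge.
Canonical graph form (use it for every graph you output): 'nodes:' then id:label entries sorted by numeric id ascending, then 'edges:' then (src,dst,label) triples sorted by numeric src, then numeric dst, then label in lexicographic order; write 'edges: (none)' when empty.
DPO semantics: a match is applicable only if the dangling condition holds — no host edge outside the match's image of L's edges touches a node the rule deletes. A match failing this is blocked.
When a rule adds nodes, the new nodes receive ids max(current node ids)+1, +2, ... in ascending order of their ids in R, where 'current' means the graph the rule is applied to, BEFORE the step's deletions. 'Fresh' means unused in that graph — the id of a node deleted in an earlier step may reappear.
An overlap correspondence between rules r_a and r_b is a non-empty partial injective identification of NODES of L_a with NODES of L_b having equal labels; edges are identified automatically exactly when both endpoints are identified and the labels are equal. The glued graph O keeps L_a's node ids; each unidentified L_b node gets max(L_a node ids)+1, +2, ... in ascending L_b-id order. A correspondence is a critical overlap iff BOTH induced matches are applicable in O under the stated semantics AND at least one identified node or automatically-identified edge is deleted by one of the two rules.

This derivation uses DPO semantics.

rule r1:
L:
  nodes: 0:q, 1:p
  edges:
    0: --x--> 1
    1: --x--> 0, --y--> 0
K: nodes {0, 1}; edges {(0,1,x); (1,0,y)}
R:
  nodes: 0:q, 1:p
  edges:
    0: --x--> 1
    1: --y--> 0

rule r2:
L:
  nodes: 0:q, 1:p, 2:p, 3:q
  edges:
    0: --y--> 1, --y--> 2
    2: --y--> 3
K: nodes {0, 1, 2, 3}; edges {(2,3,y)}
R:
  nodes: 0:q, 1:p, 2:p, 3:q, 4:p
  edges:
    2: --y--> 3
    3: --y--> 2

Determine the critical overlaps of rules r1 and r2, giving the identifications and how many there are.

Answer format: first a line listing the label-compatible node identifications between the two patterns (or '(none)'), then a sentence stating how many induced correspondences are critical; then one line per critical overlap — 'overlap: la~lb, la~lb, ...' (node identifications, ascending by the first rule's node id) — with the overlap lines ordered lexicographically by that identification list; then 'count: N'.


label-compatible node identifications between L(r1) and L(r2): 0~0, 0~3, 1~1, 1~2
0 of the induced correspondences are critical overlaps of r1 and r2.
count: 0


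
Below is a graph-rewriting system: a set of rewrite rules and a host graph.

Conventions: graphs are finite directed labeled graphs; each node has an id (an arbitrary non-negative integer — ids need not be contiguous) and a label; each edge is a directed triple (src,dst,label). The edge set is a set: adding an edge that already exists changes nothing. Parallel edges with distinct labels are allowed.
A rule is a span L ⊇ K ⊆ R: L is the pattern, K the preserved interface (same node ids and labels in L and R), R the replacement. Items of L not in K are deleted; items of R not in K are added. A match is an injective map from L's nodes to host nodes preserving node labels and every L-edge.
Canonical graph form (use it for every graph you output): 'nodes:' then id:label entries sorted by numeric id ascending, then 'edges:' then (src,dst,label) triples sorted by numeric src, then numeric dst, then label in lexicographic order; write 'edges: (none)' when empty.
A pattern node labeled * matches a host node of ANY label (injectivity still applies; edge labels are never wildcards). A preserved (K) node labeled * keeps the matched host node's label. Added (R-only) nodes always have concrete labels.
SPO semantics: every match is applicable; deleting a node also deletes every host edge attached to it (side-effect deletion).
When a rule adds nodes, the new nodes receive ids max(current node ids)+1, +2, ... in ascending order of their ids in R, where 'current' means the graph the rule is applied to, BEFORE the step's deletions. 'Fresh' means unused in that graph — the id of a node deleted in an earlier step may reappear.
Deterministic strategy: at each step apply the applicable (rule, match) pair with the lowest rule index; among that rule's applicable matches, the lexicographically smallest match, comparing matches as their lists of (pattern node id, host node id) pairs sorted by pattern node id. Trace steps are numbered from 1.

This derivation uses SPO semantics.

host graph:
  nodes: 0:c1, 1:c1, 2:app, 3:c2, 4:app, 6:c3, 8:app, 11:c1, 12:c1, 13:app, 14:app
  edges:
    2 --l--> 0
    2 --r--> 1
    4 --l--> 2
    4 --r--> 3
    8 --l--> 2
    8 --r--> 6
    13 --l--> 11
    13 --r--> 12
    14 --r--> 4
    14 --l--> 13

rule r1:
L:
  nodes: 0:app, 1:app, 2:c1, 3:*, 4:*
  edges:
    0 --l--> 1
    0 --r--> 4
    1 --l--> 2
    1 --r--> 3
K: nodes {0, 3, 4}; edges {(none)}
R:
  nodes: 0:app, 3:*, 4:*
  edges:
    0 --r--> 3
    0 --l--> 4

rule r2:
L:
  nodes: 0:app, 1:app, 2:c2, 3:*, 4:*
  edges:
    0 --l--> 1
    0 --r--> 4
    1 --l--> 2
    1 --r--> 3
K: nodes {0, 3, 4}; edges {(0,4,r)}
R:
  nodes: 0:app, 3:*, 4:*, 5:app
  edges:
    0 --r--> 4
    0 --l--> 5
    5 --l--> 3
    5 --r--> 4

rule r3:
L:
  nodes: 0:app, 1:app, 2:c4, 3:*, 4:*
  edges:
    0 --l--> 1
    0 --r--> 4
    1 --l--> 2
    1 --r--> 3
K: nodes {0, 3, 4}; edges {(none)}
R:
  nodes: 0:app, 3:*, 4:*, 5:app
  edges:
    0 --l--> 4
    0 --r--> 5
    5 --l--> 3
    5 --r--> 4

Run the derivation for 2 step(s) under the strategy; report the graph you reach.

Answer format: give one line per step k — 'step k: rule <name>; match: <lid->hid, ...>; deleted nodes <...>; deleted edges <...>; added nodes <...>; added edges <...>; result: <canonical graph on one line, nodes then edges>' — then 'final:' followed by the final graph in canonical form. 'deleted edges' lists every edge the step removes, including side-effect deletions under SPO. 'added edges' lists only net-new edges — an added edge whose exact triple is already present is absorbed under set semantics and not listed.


step 1: rule r1; match: 0->4, 1->2, 2->0, 3->1, 4->3; deleted nodes 0, 2; deleted edges (2,0,l); (2,1,r); (4,2,l); (4,3,r); (8,2,l); added nodes (none); added edges (4,1,r); (4,3,l); result: nodes: 1:c1, 3:c2, 4:app, 6:c3, 8:app, 11:c1, 12:c1, 13:app, 14:app edges: (4,1,r); (4,3,l); (8,6,r); (13,11,l); (13,12,r); (14,4,r); (14,13,l)
step 2: rule r1; match: 0->14, 1->13, 2->11, 3->12, 4->4; deleted nodes 11, 13; deleted edges (13,11,l); (13,12,r); (14,4,r); (14,13,l); added nodes (none); added edges (14,4,l); (14,12,r); result: nodes: 1:c1, 3:c2, 4:app, 6:c3, 8:app, 12:c1, 14:app edges: (4,1,r); (4,3,l); (8,6,r); (14,4,l); (14,12,r)
final:
nodes: 1:c1, 3:c2, 4:app, 6:c3, 8:app, 12:c1, 14:app
edges: (4,1,r); (4,3,l); (8,6,r); (14,4,l); (14,12,r)


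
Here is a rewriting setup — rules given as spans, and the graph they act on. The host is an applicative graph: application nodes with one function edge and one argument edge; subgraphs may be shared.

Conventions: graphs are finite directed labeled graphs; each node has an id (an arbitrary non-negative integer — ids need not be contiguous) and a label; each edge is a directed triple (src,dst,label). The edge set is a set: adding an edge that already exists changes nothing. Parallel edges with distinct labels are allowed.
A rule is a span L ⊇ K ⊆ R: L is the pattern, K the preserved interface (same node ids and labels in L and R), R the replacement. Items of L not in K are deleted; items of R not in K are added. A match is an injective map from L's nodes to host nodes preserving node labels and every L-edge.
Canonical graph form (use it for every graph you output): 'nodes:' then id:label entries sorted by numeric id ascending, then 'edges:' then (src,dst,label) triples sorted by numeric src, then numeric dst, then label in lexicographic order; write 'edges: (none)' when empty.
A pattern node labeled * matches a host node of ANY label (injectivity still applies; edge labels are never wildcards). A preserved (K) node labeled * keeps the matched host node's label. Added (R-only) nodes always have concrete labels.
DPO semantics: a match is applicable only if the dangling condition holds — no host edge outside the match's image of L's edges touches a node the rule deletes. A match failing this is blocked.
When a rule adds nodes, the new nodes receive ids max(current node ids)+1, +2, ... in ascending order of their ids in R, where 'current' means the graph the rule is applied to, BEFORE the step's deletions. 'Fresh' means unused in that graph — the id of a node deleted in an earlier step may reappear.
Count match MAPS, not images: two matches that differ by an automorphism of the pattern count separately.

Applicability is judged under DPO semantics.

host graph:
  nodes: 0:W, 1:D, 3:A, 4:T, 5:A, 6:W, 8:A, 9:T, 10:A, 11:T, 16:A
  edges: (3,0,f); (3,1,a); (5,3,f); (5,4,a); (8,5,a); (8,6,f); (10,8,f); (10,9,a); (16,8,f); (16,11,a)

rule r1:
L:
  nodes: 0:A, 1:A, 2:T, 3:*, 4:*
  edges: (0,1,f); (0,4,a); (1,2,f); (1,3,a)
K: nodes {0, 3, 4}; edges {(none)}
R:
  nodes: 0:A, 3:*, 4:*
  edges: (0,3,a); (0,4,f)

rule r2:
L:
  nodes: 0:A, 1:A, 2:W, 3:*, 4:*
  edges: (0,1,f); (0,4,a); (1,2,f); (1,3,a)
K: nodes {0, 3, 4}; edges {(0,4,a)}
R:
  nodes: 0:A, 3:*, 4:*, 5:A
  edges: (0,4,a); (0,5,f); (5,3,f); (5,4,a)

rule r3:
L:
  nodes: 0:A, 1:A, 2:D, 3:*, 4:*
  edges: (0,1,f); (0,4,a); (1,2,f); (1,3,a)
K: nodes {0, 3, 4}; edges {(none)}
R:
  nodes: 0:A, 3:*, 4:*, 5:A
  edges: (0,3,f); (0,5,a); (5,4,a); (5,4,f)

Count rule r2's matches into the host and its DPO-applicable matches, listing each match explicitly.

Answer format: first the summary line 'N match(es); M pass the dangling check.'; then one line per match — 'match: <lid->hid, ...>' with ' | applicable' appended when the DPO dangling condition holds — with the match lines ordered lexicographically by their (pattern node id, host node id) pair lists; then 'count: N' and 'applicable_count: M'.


3 match(es); 1 pass the dangling check.
match: 0->5, 1->3, 2->0, 3->1, 4->4 | applicable
match: 0->10, 1->8, 2->6, 3->5, 4->9
match: 0->16, 1->8, 2->6, 3->5, 4->11
count: 3
applicable_count: 1


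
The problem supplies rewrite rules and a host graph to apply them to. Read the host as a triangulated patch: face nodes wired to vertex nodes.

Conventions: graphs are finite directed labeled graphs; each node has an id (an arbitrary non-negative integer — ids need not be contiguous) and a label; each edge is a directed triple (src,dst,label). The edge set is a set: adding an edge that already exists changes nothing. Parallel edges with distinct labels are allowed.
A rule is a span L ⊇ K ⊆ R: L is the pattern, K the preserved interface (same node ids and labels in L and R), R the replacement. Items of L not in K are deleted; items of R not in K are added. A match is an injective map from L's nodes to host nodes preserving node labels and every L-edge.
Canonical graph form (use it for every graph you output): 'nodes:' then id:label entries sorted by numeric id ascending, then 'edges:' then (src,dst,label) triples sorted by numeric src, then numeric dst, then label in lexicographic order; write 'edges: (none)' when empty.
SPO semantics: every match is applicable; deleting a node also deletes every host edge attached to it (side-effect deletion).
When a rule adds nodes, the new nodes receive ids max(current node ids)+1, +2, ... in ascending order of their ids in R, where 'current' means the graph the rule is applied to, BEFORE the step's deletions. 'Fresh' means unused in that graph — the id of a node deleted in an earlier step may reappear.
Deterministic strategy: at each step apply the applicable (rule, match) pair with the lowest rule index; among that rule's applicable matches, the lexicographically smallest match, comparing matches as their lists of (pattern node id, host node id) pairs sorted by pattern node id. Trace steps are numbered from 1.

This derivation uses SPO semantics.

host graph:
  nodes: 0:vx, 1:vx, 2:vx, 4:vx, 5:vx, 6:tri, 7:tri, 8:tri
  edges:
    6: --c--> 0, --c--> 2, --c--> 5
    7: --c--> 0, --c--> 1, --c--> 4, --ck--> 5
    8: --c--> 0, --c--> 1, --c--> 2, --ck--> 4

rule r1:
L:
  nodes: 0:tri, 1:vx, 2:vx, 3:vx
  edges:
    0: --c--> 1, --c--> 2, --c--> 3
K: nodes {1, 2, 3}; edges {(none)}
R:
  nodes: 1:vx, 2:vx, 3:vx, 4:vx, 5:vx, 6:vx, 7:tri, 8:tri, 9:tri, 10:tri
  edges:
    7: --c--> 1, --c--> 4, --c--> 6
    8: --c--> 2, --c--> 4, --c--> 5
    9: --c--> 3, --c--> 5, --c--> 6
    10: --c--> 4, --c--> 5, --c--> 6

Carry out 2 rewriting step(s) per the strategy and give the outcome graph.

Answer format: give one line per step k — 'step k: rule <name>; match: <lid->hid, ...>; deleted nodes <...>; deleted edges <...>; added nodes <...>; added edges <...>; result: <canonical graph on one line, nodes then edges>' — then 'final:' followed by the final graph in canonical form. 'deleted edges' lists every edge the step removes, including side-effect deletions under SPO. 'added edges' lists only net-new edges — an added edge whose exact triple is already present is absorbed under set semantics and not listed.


step 1: rule r1; match: 0->6, 1->0, 2->2, 3->5; deleted nodes 6; deleted edges (6,0,c); (6,2,c); (6,5,c); added nodes 9, 10, 11, 12, 13, 14, 15; added edges (12,0,c); (12,9,c); (12,11,c); (13,2,c); (13,9,c); (13,10,c); (14,5,c); (14,10,c); (14,11,c); (15,9,c); (15,10,c); (15,11,c); result: nodes: 0:vx, 1:vx, 2:vx, 4:vx, 5:vx, 7:tri, 8:tri, 9:vx, 10:vx, 11:vx, 12:tri, 13:tri, 14:tri, 15:tri edges: (7,0,c); (7,1,c); (7,4,c); (7,5,ck); (8,0,c); (8,1,c); (8,2,c); (8,4,ck); (12,0,c); (12,9,c); (12,11,c); (13,2,c); (13,9,c); (13,10,c); (14,5,c); (14,10,c); (14,11,c); (15,9,c); (15,10,c); (15,11,c)
step 2: rule r1; match: 0->7, 1->0, 2->1, 3->4; deleted nodes 7; deleted edges (7,0,c); (7,1,c); (7,4,c); (7,5,ck); added nodes 16, 17, 18, 19, 20, 21, 22; added edges (19,0,c); (19,16,c); (19,18,c); (20,1,c); (20,16,c); (20,17,c); (21,4,c); (21,17,c); (21,18,c); (22,16,c); (22,17,c); (22,18,c); result: nodes: 0:vx, 1:vx, 2:vx, 4:vx, 5:vx, 8:tri, 9:vx, 10:vx, 11:vx, 12:tri, 13:tri, 14:tri, 15:tri, 16:vx, 17:vx, 18:vx, 19:tri, 20:tri, 21:tri, 22:tri edges: (8,0,c); (8,1,c); (8,2,c); (8,4,ck); (12,0,c); (12,9,c); (12,11,c); (13,2,c); (13,9,c); (13,10,c); (14,5,c); (14,10,c); (14,11,c); (15,9,c); (15,10,c); (15,11,c); (19,0,c); (19,16,c); (19,18,c); (20,1,c); (20,16,c); (20,17,c); (21,4,c); (21,17,c); (21,18,c); (22,16,c); (22,17,c); (22,18,c)
final:
nodes: 0:vx, 1:vx, 2:vx, 4:vx, 5:vx, 8:tri, 9:vx, 10:vx, 11:vx, 12:tri, 13:tri, 14:tri, 15:tri, 16:vx, 17:vx, 18:vx, 19:tri, 20:tri, 21:tri, 22:tri
edges: (8,0,c); (8,1,c); (8,2,c); (8,4,ck); (12,0,c); (12,9,c); (12,11,c); (13,2,c); (13,9,c); (13,10,c); (14,5,c); (14,10,c); (14,11,c); (15,9,c); (15,10,c); (15,11,c); (19,0,c); (19,16,c); (19,18,c); (20,1,c); (20,16,c); (20,17,c); (21,4,c); (21,17,c); (21,18,c); (22,16,c); (22,17,c); (22,18,c)
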